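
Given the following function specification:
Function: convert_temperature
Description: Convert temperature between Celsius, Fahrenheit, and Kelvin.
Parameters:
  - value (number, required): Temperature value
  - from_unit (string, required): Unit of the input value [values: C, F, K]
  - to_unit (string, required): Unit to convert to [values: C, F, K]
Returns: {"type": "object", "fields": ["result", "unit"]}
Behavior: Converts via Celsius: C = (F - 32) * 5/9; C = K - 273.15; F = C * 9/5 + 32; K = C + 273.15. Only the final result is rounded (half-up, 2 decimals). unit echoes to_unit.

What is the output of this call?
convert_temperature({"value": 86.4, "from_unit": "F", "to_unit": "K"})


To C: (86.4 - 32) * 5/9 = 30.222222
To K: 30.222222 + 273.15 = 303.372222
Round to 2 decimals: 303.37
Output:
{"result": 303.37, "unit": "K"}


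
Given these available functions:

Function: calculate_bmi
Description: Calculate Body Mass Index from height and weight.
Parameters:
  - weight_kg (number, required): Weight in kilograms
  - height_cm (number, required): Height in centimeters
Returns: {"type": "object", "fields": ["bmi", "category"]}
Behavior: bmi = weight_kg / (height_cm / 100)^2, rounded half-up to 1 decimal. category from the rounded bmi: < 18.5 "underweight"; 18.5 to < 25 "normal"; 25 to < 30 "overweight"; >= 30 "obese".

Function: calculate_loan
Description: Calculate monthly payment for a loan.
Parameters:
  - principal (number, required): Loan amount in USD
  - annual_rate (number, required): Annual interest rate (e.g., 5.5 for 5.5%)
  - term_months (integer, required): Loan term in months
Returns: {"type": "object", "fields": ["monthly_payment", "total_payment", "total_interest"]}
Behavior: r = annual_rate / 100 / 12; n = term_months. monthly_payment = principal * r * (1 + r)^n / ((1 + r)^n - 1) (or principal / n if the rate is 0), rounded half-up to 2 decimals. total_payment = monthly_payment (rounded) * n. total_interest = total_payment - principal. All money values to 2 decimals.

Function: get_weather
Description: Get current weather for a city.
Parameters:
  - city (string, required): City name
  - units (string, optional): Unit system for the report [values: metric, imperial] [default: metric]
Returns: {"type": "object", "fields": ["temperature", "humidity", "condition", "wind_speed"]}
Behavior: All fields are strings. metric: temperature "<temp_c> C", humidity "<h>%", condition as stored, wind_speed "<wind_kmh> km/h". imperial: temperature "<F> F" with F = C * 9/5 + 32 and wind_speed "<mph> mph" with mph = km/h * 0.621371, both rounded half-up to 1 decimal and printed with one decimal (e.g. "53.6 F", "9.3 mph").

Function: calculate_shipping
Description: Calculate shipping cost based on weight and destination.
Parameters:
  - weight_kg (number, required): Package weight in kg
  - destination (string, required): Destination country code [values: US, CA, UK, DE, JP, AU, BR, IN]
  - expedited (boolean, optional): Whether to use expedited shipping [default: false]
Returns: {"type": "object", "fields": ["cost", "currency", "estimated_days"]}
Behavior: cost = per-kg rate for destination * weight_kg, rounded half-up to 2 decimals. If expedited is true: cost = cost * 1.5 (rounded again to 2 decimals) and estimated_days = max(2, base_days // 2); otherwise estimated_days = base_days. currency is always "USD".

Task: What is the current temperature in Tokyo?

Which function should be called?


The task needs a function whose description is: Get current weather for a city.
get_weather


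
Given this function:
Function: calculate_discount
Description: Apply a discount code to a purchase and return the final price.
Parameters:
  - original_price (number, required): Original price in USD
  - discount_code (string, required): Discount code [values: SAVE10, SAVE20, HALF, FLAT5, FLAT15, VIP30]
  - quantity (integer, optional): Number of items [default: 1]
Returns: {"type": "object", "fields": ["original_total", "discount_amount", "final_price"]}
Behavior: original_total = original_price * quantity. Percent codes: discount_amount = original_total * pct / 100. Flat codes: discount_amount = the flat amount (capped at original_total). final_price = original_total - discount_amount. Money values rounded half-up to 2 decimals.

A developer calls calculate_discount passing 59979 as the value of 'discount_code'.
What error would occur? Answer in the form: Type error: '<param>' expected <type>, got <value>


Spec: 'discount_code' is declared as string; 59979 is an integer.
Type error: 'discount_code' expected string, got 59979


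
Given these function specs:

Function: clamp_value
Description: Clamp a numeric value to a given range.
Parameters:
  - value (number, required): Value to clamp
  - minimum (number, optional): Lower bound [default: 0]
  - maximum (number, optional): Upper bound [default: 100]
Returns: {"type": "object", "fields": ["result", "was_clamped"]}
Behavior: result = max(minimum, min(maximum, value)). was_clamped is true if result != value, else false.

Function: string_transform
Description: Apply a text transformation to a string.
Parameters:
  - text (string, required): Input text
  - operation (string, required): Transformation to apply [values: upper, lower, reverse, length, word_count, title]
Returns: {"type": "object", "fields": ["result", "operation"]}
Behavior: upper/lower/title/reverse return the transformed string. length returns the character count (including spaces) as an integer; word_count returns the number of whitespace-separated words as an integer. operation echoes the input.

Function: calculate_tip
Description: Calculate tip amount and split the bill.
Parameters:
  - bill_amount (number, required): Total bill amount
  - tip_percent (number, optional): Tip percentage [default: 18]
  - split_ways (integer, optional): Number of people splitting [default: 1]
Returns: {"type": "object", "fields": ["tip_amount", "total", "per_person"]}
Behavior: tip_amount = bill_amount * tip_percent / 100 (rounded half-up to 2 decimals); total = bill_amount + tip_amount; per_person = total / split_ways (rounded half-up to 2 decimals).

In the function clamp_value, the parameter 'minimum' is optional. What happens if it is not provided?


The clamp_value spec declares:
  - minimum (number, optional): Lower bound [default: 0]
It defaults to 0


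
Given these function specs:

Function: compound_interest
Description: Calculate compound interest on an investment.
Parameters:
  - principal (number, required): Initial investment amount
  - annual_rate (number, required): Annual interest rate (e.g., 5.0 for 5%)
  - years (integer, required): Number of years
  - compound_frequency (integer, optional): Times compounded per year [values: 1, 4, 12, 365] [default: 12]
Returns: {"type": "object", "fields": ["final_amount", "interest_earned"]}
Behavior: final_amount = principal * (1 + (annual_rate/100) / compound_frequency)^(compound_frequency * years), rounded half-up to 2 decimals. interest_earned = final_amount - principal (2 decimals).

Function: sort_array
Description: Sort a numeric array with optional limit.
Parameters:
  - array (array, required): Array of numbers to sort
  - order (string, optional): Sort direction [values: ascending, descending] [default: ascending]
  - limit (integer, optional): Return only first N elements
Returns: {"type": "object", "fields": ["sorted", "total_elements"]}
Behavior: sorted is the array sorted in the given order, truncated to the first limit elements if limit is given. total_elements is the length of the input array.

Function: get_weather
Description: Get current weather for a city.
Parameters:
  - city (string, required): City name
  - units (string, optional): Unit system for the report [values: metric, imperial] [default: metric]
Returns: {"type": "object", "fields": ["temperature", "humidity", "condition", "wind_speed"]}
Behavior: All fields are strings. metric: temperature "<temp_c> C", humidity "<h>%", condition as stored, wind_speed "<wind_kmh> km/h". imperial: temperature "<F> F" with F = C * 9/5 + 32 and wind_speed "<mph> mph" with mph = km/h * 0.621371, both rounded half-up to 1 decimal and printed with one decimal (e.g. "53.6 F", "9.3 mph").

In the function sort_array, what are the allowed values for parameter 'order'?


The sort_array spec declares:
  - order (string, optional): Sort direction [values: ascending, descending] [default: ascending]
Allowed values:
ascending, descending


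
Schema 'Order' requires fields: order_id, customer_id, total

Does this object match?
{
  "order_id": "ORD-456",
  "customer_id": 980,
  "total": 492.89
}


Checking required fields... All present.
Valid - all required fields present


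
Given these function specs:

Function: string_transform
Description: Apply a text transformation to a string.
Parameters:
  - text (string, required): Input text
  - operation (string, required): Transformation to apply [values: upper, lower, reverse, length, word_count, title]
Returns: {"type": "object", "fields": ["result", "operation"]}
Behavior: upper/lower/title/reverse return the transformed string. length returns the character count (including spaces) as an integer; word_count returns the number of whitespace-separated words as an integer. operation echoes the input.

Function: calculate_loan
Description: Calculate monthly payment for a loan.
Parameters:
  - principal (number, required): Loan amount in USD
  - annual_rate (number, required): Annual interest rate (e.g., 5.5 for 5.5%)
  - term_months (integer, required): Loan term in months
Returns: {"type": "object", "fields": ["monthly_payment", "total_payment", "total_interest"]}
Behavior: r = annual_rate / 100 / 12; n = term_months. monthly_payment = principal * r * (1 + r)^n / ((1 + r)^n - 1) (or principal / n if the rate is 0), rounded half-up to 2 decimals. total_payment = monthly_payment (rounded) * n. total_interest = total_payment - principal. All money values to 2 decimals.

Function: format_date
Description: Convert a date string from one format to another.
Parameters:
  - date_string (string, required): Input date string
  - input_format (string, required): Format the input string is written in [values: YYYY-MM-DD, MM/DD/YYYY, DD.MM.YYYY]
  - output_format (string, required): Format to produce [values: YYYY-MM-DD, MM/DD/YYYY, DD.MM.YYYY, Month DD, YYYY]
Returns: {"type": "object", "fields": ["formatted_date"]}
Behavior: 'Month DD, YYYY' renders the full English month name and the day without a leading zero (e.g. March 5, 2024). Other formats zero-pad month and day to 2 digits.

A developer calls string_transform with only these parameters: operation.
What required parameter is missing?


Required parameters: text, operation
Provided: operation
Missing: text
text


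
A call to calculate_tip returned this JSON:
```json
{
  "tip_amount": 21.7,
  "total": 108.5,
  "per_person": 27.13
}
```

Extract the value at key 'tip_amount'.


21.7


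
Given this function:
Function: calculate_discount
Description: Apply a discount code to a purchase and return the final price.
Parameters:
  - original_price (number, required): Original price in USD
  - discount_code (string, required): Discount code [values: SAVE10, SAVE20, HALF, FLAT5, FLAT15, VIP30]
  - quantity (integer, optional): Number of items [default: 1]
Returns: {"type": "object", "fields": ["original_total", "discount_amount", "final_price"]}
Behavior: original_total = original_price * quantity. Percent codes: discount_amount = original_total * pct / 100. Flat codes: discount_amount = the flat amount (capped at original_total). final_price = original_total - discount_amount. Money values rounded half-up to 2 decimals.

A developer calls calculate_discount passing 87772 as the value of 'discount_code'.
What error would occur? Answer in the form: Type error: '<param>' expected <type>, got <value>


Spec: 'discount_code' is declared as string; 87772 is an integer.
Type error: 'discount_code' expected string, got 87772


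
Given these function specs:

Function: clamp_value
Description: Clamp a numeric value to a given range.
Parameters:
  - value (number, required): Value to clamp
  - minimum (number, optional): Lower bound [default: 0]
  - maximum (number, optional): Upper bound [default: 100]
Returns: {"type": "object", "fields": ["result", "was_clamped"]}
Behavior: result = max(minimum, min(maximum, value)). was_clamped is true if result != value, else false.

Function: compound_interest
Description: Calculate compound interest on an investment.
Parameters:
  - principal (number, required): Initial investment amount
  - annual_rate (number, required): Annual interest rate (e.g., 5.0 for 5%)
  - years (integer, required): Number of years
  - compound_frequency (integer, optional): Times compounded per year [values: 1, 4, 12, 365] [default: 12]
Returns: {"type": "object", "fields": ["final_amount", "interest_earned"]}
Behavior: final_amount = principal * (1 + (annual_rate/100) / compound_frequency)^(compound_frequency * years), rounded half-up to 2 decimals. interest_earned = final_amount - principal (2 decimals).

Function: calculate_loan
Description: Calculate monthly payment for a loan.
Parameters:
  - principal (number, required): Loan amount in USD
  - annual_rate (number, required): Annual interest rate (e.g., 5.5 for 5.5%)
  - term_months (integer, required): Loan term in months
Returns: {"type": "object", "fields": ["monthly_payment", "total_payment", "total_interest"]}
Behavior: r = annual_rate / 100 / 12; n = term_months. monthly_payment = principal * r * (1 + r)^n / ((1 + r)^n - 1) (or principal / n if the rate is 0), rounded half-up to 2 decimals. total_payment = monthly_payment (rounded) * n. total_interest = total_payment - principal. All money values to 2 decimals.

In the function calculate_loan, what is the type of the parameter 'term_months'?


The calculate_loan spec declares:
  - term_months (integer, required): Loan term in months
Type:
integer


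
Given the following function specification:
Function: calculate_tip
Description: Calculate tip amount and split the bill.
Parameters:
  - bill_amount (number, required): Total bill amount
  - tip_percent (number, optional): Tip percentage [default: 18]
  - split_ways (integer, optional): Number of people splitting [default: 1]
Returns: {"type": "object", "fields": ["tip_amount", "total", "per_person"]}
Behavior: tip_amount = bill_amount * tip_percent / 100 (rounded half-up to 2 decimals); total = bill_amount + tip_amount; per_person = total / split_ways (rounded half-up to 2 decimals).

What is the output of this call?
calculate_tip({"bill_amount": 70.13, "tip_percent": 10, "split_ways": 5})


tip_amount = 70.13 * 10/100 = 7.013 -> 7.01
total = 70.13 + 7.01 = 77.14
per_person = 77.14 / 5 = 15.428 -> 15.43
Output:
{"tip_amount": 7.01, "total": 77.14, "per_person": 15.43}


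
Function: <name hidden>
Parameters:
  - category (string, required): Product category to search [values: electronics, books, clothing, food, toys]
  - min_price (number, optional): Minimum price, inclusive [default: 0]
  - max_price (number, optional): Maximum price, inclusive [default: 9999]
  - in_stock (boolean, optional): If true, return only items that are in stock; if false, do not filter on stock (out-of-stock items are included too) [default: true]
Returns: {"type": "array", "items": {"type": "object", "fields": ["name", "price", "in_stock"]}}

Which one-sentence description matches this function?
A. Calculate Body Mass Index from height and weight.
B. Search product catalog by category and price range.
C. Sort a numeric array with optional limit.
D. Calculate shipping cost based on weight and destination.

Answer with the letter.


Parameters category, min_price, max_price, in_stock and return "array" fit: Search product catalog by category and price range.
B


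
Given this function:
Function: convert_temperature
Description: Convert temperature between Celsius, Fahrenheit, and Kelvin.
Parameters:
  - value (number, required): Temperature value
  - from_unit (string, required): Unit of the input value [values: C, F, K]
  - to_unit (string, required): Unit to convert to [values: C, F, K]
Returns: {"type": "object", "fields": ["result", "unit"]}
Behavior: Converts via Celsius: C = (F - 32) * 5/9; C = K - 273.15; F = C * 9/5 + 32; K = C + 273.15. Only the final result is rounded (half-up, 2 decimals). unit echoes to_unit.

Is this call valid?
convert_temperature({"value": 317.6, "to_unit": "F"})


Checking required parameters...
Missing required parameter: from_unit
Invalid - missing required parameter 'from_unit'


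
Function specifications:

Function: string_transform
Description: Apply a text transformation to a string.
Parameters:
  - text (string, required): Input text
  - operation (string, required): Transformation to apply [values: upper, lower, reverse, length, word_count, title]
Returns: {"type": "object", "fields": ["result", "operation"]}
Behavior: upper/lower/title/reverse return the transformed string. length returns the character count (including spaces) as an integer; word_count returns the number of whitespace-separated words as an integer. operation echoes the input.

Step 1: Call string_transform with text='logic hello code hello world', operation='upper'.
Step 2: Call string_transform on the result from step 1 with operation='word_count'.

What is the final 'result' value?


Step 1: string_transform(text='logic hello code hello world', operation='upper')
  -> result = 'LOGIC HELLO CODE HELLO WORLD'
Step 2: string_transform(text='LOGIC HELLO CODE HELLO WORLD', operation='word_count')
  words: LOGIC, HELLO, CODE, HELLO, WORLD -> 5
  -> result = 5
5


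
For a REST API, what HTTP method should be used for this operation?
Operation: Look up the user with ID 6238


GET = read, POST = create, PUT = update/replace, DELETE = remove
This operation is a read.
GET


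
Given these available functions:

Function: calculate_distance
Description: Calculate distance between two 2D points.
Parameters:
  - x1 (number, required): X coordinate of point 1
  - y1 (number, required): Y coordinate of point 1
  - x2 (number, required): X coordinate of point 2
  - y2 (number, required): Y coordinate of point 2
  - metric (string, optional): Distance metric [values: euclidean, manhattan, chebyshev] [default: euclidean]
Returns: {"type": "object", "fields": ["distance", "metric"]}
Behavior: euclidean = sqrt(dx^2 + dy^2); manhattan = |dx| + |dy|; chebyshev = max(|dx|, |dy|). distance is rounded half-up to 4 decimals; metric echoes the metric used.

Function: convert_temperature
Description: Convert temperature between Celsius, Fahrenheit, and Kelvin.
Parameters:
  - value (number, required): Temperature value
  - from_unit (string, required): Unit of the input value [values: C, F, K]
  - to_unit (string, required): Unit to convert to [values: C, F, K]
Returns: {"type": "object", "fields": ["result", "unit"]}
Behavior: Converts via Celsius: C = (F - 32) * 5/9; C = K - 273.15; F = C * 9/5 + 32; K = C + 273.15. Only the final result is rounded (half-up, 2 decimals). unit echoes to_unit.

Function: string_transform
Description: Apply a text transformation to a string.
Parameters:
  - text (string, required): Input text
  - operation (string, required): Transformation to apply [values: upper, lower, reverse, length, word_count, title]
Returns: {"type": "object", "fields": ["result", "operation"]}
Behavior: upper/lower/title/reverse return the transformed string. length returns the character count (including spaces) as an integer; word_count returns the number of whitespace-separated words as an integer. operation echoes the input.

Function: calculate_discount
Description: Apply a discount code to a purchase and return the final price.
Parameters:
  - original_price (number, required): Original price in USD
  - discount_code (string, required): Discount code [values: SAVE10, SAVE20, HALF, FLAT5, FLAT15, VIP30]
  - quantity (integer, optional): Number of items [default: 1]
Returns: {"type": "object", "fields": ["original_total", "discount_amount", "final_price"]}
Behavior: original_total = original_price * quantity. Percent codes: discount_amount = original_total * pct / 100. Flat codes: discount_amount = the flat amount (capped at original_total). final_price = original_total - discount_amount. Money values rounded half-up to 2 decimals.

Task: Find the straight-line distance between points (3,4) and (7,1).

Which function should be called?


The task needs a function whose description is: Calculate distance between two 2D points.
calculate_distance


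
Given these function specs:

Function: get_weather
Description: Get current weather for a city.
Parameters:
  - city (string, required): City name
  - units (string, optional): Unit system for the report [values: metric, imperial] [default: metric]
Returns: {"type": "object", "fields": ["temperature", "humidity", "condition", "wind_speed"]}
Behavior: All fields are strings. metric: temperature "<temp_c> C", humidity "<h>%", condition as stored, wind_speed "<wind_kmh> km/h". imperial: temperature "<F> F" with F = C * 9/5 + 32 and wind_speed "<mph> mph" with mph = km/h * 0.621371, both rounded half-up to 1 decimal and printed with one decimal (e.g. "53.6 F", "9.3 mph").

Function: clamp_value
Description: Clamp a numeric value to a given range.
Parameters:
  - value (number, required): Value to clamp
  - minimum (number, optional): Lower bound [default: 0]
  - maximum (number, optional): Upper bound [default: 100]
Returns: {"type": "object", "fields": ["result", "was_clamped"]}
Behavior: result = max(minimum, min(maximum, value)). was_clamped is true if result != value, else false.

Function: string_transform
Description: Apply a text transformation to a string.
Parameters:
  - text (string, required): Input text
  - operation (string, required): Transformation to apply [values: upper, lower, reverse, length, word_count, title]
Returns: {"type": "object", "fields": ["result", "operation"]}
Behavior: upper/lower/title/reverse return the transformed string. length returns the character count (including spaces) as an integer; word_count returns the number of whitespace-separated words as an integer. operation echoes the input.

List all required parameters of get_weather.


Parameters of get_weather and their required/optional flag:
  city: required
  units: optional
city


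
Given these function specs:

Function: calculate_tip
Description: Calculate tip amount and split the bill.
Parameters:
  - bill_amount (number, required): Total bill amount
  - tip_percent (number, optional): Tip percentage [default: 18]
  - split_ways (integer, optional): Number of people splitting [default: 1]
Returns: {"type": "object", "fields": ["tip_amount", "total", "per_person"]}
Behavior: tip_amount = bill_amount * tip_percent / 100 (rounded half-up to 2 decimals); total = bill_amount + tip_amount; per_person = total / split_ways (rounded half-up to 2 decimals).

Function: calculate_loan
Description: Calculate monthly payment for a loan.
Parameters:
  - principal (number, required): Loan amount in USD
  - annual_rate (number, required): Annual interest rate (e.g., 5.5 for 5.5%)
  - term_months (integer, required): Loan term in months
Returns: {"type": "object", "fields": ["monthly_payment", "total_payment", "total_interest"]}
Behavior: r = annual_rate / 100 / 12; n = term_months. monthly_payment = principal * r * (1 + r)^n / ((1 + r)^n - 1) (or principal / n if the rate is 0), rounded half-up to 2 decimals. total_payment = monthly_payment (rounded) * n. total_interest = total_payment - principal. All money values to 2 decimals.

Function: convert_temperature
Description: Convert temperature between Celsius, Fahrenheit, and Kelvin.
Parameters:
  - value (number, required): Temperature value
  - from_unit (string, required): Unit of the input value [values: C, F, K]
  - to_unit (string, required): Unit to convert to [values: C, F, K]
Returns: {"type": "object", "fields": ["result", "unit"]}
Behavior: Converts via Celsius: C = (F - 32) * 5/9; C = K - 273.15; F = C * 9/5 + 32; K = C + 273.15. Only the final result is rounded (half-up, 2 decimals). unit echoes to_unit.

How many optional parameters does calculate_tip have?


Parameters of calculate_tip: bill_amount (required), tip_percent (optional), split_ways (optional)
Optional count:
2


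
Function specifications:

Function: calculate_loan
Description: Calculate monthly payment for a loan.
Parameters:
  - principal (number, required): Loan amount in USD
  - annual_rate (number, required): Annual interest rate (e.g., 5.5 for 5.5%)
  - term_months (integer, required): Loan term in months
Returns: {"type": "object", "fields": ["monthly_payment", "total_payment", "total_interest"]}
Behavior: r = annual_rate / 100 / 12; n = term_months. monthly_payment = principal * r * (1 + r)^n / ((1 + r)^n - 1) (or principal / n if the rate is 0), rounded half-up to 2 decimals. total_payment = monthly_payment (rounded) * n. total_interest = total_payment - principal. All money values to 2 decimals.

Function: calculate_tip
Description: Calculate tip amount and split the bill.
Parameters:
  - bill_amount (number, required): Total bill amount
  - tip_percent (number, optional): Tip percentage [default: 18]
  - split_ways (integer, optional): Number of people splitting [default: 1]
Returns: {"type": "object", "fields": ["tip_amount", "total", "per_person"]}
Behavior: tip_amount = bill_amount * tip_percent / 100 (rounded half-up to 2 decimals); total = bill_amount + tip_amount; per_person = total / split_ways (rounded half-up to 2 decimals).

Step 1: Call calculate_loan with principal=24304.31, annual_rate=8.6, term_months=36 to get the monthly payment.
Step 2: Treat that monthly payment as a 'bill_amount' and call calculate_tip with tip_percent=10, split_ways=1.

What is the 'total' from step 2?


Step 1: calculate_loan(principal=24304.31, annual_rate=8.6, term_months=36)
  r = 8.6 / 100 / 12 = 0.007166666667 (keep full precision)
  (1 + r)^36 = 1.29314844
  monthly_payment = 24304.31 * 0.007166666667 * 1.29314844 / (1.29314844 - 1) = 768.353896 -> 768.35
  total_payment = 768.35 * 36 = 27660.60
  total_interest = 27660.60 - 24304.31 = 3356.29
  -> monthly_payment = 768.35
Step 2: calculate_tip(bill_amount=768.35, tip_percent=10, split_ways=1)
  tip_amount = 768.35 * 10/100 = 76.835 -> 76.84
  total = 768.35 + 76.84 = 845.19
  per_person = 845.19 / 1 = 845.19 -> 845.19
  -> total = 845.19
$845.19


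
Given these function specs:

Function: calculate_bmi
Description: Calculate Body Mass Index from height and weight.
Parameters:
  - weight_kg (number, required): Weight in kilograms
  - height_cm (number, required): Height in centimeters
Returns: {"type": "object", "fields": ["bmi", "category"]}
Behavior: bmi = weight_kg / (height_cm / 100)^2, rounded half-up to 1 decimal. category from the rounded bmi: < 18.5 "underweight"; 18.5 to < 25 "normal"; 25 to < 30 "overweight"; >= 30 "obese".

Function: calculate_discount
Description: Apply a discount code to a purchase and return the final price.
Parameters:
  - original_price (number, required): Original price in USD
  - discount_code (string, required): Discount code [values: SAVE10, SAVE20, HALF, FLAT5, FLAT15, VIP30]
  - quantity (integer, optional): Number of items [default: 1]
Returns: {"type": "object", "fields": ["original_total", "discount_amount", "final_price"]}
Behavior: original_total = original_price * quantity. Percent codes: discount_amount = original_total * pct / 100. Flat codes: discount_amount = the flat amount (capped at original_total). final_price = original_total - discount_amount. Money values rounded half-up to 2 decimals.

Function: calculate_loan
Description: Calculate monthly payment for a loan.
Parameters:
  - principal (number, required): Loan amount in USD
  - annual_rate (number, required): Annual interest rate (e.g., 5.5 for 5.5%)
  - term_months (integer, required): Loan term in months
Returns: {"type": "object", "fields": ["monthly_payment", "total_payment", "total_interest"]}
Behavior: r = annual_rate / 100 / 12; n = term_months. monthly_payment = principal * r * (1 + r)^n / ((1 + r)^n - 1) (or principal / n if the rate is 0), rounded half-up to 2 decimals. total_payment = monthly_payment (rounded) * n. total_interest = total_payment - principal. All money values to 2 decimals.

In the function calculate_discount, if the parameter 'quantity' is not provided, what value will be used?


The calculate_discount spec declares:
  - quantity (integer, optional): Number of items [default: 1]
Default:
1


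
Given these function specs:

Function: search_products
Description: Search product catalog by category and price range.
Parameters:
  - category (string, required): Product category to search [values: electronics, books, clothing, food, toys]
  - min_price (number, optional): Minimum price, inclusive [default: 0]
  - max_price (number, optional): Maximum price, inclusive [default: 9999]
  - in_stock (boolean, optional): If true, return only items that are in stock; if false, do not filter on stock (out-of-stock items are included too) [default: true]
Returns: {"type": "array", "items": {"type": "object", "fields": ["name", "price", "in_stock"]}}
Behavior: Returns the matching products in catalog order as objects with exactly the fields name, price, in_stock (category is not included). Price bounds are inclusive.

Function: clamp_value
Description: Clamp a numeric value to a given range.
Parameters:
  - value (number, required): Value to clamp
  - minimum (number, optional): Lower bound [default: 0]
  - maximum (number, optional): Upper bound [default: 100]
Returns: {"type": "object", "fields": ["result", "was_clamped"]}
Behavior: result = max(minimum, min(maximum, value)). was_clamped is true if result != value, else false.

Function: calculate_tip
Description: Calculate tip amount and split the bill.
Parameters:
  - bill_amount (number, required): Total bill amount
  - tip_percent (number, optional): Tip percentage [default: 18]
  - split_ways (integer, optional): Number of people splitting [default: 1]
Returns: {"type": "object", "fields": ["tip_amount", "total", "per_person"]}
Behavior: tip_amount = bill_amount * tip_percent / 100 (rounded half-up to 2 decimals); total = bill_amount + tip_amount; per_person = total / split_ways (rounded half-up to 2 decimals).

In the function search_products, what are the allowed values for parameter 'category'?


The search_products spec declares:
  - category (string, required): Product category to search [values: electronics, books, clothing, food, toys]
Allowed values:
electronics, books, clothing, food, toys


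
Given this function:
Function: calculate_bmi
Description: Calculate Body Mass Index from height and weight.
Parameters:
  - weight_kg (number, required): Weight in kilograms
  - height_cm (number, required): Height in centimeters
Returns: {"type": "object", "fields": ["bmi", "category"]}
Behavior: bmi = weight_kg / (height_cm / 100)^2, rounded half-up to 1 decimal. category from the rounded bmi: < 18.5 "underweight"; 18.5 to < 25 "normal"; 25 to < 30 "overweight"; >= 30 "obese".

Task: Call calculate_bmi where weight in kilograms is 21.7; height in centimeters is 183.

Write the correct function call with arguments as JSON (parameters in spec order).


Mapping each described value to its parameter name:
  'Weight in kilograms' -> weight_kg = 21.7
  'Height in centimeters' -> height_cm = 183
calculate_bmi({"weight_kg": 21.7, "height_cm": 183})


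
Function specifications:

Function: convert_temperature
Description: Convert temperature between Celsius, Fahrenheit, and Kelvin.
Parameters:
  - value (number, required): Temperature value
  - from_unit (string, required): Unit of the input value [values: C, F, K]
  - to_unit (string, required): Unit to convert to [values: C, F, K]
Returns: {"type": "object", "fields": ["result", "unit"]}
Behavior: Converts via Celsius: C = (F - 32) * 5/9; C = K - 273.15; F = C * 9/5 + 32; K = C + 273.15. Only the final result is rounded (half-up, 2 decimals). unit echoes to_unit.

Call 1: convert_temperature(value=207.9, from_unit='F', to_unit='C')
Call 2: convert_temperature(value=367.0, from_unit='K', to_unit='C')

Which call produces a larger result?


Call 1:
  To C: (207.9 - 32) * 5/9 = 97.722222
  Target is C: 97.722222
  Round to 2 decimals: 97.72
  -> 97.72 C
Call 2:
  To C: 367 - 273.15 = 93.85
  Target is C: 93.85
  Round to 2 decimals: 93.85
  -> 93.85 C
Call 1 (97.72 C)


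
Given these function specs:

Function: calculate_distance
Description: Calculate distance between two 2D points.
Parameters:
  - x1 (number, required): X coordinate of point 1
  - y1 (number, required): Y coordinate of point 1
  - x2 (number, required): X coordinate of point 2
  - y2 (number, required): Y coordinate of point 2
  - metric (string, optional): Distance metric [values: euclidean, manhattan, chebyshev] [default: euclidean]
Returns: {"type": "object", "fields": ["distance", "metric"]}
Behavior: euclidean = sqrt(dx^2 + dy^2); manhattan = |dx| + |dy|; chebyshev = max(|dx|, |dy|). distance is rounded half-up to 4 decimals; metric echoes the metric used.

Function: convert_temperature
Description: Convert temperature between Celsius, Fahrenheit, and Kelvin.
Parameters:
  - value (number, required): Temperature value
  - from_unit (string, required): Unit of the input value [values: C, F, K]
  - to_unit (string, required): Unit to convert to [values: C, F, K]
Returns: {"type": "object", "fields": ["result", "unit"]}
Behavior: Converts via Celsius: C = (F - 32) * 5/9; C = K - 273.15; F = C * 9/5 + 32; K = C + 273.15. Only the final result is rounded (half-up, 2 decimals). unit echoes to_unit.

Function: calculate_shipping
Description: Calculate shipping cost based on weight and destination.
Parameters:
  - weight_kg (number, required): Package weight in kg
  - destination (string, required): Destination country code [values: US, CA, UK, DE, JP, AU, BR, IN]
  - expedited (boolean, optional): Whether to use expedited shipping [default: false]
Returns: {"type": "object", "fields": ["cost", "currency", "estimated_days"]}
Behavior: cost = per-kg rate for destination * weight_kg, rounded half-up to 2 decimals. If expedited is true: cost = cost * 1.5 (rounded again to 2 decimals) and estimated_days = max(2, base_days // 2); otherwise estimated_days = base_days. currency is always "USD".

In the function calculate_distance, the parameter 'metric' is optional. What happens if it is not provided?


The calculate_distance spec declares:
  - metric (string, optional): Distance metric [values: euclidean, manhattan, chebyshev] [default: euclidean]
It defaults to euclidean


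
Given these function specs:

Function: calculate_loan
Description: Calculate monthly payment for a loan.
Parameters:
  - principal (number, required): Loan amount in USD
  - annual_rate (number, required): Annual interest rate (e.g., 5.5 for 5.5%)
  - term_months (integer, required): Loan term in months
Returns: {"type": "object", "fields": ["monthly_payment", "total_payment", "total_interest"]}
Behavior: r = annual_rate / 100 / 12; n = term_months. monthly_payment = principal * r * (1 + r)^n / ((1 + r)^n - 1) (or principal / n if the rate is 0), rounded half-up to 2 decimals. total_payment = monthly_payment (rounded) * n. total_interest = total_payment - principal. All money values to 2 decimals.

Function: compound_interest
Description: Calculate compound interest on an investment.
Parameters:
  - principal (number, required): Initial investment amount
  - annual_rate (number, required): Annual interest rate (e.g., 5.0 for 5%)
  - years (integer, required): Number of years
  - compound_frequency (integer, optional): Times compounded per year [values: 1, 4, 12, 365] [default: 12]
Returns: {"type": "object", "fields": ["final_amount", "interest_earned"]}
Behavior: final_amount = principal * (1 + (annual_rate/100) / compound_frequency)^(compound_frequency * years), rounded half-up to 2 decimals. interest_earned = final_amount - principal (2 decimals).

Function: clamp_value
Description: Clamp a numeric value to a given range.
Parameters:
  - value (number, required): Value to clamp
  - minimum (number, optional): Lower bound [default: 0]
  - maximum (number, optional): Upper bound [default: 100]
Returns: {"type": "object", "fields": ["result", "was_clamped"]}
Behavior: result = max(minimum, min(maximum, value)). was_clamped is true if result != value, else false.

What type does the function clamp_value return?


The clamp_value spec declares Returns: {"type": "object", "fields": ["result", "was_clamped"]}
Type:
object


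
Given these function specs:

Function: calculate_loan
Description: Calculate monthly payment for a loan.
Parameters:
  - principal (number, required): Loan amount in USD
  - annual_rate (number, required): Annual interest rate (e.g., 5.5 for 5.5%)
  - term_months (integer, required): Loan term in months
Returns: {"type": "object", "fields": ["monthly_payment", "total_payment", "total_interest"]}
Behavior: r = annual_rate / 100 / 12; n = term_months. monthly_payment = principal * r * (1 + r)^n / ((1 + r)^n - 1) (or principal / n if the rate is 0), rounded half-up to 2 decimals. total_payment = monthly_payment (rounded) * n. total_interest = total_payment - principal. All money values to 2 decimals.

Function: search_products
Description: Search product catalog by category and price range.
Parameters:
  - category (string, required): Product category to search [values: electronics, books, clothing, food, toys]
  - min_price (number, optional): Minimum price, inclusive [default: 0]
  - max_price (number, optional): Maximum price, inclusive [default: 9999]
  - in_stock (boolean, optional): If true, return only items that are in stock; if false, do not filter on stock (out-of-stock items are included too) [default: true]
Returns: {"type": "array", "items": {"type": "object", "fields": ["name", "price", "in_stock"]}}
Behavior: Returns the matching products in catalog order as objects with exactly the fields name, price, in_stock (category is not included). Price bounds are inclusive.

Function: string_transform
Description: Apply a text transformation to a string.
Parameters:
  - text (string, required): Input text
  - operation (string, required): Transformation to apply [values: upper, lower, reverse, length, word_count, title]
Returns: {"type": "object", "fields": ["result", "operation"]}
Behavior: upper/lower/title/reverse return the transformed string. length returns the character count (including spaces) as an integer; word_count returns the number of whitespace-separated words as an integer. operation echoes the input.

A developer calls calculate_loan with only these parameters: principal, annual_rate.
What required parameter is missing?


Required parameters: principal, annual_rate, term_months
Provided: principal, annual_rate
Missing: term_months
term_months


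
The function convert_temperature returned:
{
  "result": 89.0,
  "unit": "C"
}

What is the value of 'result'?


89.0


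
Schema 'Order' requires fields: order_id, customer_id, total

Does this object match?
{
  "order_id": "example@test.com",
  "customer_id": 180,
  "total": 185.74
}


Checking required fields... All present.
Valid - all required fields present


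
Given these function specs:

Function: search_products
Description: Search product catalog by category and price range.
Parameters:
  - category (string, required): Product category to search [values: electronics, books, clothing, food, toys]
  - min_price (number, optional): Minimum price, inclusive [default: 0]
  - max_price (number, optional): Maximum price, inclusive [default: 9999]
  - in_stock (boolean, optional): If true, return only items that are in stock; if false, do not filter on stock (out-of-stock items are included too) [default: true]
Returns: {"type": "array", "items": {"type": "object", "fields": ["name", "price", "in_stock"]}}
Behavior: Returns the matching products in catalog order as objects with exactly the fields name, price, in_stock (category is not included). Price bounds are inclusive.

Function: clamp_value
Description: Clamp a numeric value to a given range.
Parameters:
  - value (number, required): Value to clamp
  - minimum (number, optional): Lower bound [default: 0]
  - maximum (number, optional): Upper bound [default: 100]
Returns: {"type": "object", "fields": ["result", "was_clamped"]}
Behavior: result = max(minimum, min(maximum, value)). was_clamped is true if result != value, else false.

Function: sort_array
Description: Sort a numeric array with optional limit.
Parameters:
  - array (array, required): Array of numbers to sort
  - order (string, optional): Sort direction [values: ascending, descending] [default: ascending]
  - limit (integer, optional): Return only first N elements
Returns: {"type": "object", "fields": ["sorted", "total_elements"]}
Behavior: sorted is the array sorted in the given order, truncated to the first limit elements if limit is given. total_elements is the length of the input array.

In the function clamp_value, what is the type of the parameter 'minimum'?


The clamp_value spec declares:
  - minimum (number, optional): Lower bound [default: 0]
Type:
number
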